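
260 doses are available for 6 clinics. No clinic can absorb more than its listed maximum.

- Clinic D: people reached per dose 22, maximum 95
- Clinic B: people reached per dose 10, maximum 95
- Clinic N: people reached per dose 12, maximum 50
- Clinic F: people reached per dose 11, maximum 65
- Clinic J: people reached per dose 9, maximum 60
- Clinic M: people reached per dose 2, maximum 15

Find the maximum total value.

Highest people reached per dose first: Clinic D 22 > Clinic N 12 > Clinic F 11 > Clinic B 10 > Clinic J 9 > Clinic M 2.
Clinic D: +95 to 95 (cap) ; 165 left.
Clinic N takes 50 to reach its cap of 50 ; 115 left.
Clinic F takes 65 to reach its cap of 65 ; 50 left.
Clinic B has room for 95 but only 50 remain, so it gets 50.
Total = 22×95 + 10×50 + 12×50 + 11×65 = 3905.

3905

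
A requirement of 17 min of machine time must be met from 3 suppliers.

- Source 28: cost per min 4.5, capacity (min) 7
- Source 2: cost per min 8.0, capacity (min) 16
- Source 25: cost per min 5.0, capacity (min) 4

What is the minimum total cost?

99.5

Fill from the cheapest supplier first.
Source 28 (4.5): use full 7 ; 10 min to go.
Source 25 (5.0): use full 4 ; 6 min to go.
Source 2 at 8.0: take 6 of its 16 ; requirement met.
Cost = 7×4.5 + 4×5.0 + 6×8.0 = 99.5.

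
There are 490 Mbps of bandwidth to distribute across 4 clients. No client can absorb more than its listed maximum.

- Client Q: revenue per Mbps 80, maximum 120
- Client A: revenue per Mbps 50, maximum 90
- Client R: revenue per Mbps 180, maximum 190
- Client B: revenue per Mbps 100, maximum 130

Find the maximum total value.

Rank by revenue per Mbps: Client R 180 > Client B 100 > Client Q 80 > Client A 50.
Give Client R 190 to hit its cap of 190 ; 300 left.
Client B: +130 to 130 (cap) ; 170 left.
Client Q: +120 to 120 (cap) ; 50 left.
Client A: +50 (room for 90) → 50. Pool exhausted.
Total = 80×120 + 50×50 + 180×190 + 100×130 = 59300.

59300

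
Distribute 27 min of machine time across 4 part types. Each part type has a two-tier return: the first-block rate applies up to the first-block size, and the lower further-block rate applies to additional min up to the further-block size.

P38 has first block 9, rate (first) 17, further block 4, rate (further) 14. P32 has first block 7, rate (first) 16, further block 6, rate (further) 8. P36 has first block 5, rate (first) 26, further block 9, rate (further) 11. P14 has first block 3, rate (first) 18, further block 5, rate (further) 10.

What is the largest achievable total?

Order all 8 blocks by rate: P36/tier1 26 > P14/tier1 18 > P38/tier1 17 > P32/tier1 16 > P38/tier2 14 > P36/tier2 11 > P14/tier2 10 > P32/tier2 8.
P36 tier1 at 26: fill all 5 — 22 left.
Fill P14 tier1 block (3 at 18) — 19 left.
P38/tier1 (17): +9 — 10 left.
P32 tier1 at 16: fill all 7 — 3 left.
P38 tier2 at 14: only 3 left, fill 3.
Total = 26×5 + 18×3 + 17×9 + 16×7 + 14×3 = 491.

491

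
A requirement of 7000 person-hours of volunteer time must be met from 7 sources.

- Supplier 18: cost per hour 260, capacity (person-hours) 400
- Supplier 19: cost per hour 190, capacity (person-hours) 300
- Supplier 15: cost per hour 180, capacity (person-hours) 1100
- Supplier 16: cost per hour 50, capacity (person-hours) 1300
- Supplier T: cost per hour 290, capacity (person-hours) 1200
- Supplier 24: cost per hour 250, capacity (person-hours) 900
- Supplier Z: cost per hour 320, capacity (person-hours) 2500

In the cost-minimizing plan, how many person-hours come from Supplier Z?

Fill from the cheapest source first.
Supplier 16 at 50: take all 1300 person-hours → 5700 still needed.
Supplier 15 (180): use full 1100 → 4600 person-hours to go.
Take 300 from Supplier 19 at 190 → need 4300 more.
Supplier 24 at 250: take all 900 person-hours → 3400 still needed.
Supplier 18 at 260: take all 400 person-hours → 3000 still needed.
Supplier T (290): use full 1200 → 1800 person-hours to go.
Supplier Z (320): take the remaining 1800 → done.

1800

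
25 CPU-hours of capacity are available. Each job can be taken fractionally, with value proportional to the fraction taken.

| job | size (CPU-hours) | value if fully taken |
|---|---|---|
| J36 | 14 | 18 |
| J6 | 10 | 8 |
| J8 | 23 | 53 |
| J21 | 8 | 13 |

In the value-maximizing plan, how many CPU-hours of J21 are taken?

Sort by value density: J8 53/23≈2.3, J21 13/8≈1.62, J36 18/14≈1.29, J6 8/10≈0.8.
J8: take in full, 23 CPU-hours for value 53 — 2 left.
2 CPU-hours left: a 2/8 share of J21 gives 13×2/8 = 3.25.

2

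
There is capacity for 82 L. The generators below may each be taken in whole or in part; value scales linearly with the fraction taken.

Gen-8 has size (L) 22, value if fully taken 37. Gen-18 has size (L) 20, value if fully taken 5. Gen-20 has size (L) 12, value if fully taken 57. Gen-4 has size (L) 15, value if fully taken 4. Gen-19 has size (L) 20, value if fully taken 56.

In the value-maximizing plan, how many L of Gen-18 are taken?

Rank by value-to-size ratio: Gen-20 57/12≈4.75, Gen-19 56/20≈2.8, Gen-8 37/22≈1.68, Gen-4 4/15≈0.267, Gen-18 5/20≈0.25.
Take all of Gen-20 (12 L, value 57) — 70 L left.
Take all of Gen-19 (20 L, value 56) — 50 L left.
Gen-8: take in full, 22 L for value 37 — 28 left.
Take all of Gen-4 (15 L, value 4) — 13 L left.
Fill the last 13 L with part of Gen-18: 13/20 of it earns 3.25.

13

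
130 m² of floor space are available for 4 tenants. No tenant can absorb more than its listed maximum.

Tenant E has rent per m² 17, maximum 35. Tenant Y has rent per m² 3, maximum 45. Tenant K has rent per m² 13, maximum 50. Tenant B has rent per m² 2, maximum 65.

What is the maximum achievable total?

1380

Order the tenants by rent per m²: Tenant E 17 > Tenant K 13 > Tenant Y 3 > Tenant B 2.
Tenant E takes 35 to reach its cap of 35 — 95 left.
Tenant K: +50 to 50 (cap) — 45 left.
Tenant Y takes 45 to reach its cap of 45 — 0 left.
Total = 17×35 + 3×45 + 13×50 = 1380.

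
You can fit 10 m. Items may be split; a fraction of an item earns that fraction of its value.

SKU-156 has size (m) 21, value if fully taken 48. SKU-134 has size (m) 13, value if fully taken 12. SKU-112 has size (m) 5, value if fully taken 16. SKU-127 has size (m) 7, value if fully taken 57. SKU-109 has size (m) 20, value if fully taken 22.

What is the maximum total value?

66.6

Rank by value-to-size ratio: SKU-127 57/7≈8.14, SKU-112 16/5≈3.2, SKU-156 48/21≈2.29, SKU-109 22/20≈1.1, SKU-134 12/13≈0.923.
Take all of SKU-127 (7 m, value 57) ; 3 m left.
Only 3 m remain; take 3/5 of SKU-112 for value 16×3/5 = 9.6.
Total value = 66.6.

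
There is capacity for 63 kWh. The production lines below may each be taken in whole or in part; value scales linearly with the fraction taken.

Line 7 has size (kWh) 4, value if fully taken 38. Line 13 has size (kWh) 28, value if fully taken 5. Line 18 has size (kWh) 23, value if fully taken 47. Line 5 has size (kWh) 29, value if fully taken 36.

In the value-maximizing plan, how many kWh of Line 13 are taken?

Rank by value-to-size ratio: Line 7 38/4≈9.5, Line 18 47/23≈2.04, Line 5 36/29≈1.24, Line 13 5/28≈0.179.
All 4 kWh of Line 7 fit (value 38) → 59 remain.
Take all of Line 18 (23 kWh, value 47) → 36 kWh left.
All 29 kWh of Line 5 fit (value 36) → 7 remain.
Only 7 kWh remain; take 7/28 of Line 13 for value 5×7/28 = 1.25.

7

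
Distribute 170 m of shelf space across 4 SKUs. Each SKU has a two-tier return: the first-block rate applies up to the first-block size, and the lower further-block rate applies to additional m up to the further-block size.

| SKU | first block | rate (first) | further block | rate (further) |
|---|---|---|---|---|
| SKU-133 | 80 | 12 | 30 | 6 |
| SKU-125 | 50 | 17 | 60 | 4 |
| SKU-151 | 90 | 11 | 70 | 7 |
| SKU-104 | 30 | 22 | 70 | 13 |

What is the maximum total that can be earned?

2660

Rank every tier by rate: SKU-104/first 22 > SKU-125/first 17 > SKU-104/second 13 > SKU-133/first 12 > SKU-151/first 11 > SKU-151/second 7 > SKU-133/second 6 > SKU-125/second 4.
Fill SKU-104 first block (30 at 22) — 140 left.
SKU-125/first (17): +50 — 90 left.
SKU-104/second (13): +70 — 20 left.
20 remain; put them into SKU-133 first at 12.
Total = 22×30 + 17×50 + 13×70 + 12×20 = 2660.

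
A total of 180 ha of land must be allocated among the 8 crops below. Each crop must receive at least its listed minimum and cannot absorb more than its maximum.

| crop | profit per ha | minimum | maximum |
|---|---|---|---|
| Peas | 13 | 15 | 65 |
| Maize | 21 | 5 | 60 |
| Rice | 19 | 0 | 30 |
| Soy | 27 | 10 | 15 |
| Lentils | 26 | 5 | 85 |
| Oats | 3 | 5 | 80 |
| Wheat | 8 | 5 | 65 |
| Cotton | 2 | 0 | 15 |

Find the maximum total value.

Meeting every minimum uses 15+5+0+10+5+5+5+0 = 45 ha, leaving 135.
Rank by profit per ha: Soy 27 > Lentils 26 > Maize 21 > Rice 19 > Peas 13 > Wheat 8 > Oats 3 > Cotton 2.
Give Soy 5 more to hit its cap of 15 → 130 left.
Lentils: +80 to 85 (cap) → 50 left.
Maize: +50 (room for 55) → 55. Pool exhausted.
Total = 13×15 + 21×55 + 27×15 + 26×85 + 3×5 + 8×5 = 4020.

4020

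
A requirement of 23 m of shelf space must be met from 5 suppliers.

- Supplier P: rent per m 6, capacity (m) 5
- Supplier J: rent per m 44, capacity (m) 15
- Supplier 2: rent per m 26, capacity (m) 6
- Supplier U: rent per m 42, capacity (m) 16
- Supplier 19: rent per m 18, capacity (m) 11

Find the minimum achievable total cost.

426

Fill from the cheapest supplier first.
Supplier P at 6: take all 5 m → 18 still needed.
Supplier 19 (18): use full 11 → 7 m to go.
Supplier 2 at 26: take all 6 m → 1 still needed.
Take 1 from Supplier U at 42 to finish.
Supplier J: unused.
Cost = 5×6 + 11×18 + 6×26 + 1×42 = 426.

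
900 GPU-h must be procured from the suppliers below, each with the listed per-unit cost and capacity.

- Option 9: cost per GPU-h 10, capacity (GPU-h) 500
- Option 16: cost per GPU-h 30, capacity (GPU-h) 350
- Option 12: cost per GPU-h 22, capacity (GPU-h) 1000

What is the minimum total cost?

13800

Use suppliers in increasing cost order.
Option 9 at 10: take all 500 GPU-h → 400 still needed.
Option 12 (22): take the remaining 400 → done.
Option 16: unused.
Cost = 500×10 + 400×22 = 13800.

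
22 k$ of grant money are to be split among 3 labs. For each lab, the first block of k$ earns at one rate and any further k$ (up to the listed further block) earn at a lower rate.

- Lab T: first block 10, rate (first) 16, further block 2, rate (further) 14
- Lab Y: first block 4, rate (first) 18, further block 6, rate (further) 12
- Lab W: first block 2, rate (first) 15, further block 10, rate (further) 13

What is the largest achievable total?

342

Treat each block as its own option and order by rate: Lab Y/first 18 > Lab T/first 16 > Lab W/first 15 > Lab T/second 14 > Lab W/second 13 > Lab Y/second 12.
Lab Y/first (18): +4 ; 18 left.
Lab T/first (16): +10 ; 8 left.
Fill Lab W first block (2 at 15) ; 6 left.
Lab T/second (14): +2 ; 4 left.
Lab W second at 13: only 4 left, fill 4.
Total = 18×4 + 16×10 + 15×2 + 14×2 + 13×4 = 342.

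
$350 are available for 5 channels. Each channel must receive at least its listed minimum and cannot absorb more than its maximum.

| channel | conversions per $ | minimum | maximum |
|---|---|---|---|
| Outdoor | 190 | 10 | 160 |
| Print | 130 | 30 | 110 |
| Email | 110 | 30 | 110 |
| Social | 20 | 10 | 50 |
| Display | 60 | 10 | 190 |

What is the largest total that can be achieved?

52100

Meeting every minimum uses 10+30+30+10+10 = 90 $, leaving 260.
Order the channels by conversions per $: Outdoor 190 > Print 130 > Email 110 > Display 60 > Social 20.
Outdoor takes 150 more to reach its cap of 160 → 110 left.
Print: +80 to 110 (cap) → 30 left.
Email: +30 (room for 80) → 60. Pool exhausted.
Total = 190×160 + 130×110 + 110×60 + 20×10 + 60×10 = 52100.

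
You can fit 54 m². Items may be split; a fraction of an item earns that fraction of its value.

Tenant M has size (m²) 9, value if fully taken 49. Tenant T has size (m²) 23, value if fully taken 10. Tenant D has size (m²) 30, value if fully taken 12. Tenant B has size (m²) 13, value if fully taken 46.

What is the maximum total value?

108.6

Best value per unit of size first: Tenant M 49/9≈5.44, Tenant B 46/13≈3.54, Tenant T 10/23≈0.435, Tenant D 12/30≈0.4.
Tenant M: take in full, 9 m² for value 49 ; 45 left.
Tenant B: take in full, 13 m² for value 46 ; 32 left.
All 23 m² of Tenant T fit (value 10) ; 9 remain.
Only 9 m² remain; take 9/30 of Tenant D for value 12×9/30 = 3.6.
Total value = 108.6.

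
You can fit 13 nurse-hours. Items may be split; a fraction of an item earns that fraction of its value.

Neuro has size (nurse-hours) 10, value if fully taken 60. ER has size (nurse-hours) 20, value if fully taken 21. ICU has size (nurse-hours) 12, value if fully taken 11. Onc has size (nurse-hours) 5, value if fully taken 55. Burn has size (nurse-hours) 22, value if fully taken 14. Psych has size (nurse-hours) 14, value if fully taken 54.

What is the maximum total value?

Sort by value density: Onc 55/5≈11, Neuro 60/10≈6, Psych 54/14≈3.86, ER 21/20≈1.05, ICU 11/12≈0.917, Burn 14/22≈0.636.
Onc: take in full, 5 nurse-hours for value 55 → 8 left.
8 nurse-hours left: a 8/10 share of Neuro gives 60×8/10 = 48.
Total value = 103.

103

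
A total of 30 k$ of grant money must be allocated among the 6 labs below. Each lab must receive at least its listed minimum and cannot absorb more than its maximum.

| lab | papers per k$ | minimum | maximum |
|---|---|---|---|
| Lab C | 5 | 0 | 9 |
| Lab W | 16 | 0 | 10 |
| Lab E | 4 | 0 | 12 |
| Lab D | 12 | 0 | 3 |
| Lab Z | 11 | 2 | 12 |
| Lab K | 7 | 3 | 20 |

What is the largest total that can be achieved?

363

Meeting every minimum uses 0+0+0+0+2+3 = 5 k$, leaving 25.
Rank by papers per k$: Lab W 16 > Lab D 12 > Lab Z 11 > Lab K 7 > Lab C 5 > Lab E 4.
Lab W: +10 to 10 (cap) ; 15 left.
Give Lab D 3 more to hit its cap of 3 ; 12 left.
Lab Z: +10 to 12 (cap) ; 2 left.
Only 2 left; Lab K takes them to reach 5.
Total = 16×10 + 12×3 + 11×12 + 7×5 = 363.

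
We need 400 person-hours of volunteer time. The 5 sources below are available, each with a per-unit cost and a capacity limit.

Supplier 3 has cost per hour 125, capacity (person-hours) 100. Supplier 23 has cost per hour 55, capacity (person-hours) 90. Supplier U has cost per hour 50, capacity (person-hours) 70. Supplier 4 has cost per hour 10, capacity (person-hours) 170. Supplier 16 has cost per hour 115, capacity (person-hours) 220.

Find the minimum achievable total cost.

Fill from the cheapest source first.
Supplier 4 (10): use full 170 — 230 person-hours to go.
Supplier U (50): use full 70 — 160 person-hours to go.
Supplier 23 (55): use full 90 — 70 person-hours to go.
Supplier 16 at 115: take 70 of its 220 — requirement met.
Supplier 3: unused.
Cost = 170×10 + 70×50 + 90×55 + 70×115 = 18200.

18200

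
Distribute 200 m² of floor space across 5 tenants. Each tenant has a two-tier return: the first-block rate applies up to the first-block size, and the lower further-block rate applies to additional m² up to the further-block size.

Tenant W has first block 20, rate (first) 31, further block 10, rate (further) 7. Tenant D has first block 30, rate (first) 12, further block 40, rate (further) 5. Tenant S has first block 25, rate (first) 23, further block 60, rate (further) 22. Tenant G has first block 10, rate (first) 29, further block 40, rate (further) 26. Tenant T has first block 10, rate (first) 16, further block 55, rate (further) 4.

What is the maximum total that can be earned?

4400

Treat each block as its own option and order by rate: Tenant W/tier1 31 > Tenant G/tier1 29 > Tenant G/tier2 26 > Tenant S/tier1 23 > Tenant S/tier2 22 > Tenant T/tier1 16 > Tenant D/tier1 12 > Tenant W/tier2 7 > Tenant D/tier2 5 > Tenant T/tier2 4.
Tenant W tier1 at 31: fill all 20 → 180 left.
Tenant G tier1 at 29: fill all 10 → 170 left.
Tenant G tier2 at 26: fill all 40 → 130 left.
Tenant S tier1 at 23: fill all 25 → 105 left.
Fill Tenant S tier2 block (60 at 22) → 45 left.
Fill Tenant T tier1 block (10 at 16) → 35 left.
Tenant D tier1 at 12: fill all 30 → 5 left.
5 remain; put them into Tenant W tier2 at 7.
Total = 31×20 + 29×10 + 26×40 + 23×25 + 22×60 + 16×10 + 12×30 + 7×5 = 4400.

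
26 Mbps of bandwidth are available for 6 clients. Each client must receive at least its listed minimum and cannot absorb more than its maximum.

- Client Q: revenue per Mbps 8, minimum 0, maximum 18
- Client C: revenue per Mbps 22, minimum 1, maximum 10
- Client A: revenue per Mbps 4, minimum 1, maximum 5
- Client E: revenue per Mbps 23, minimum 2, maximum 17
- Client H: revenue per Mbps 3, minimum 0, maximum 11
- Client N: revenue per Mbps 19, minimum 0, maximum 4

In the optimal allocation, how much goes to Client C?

Meeting every minimum uses 0+1+1+2+0+0 = 4 Mbps, leaving 22.
Order the clients by revenue per Mbps: Client E 23 > Client C 22 > Client N 19 > Client Q 8 > Client A 4 > Client H 3.
Client E takes 15 more to reach its cap of 17 → 7 left.
Client C has room for 9 more but only 7 remain, so it gets 8.

8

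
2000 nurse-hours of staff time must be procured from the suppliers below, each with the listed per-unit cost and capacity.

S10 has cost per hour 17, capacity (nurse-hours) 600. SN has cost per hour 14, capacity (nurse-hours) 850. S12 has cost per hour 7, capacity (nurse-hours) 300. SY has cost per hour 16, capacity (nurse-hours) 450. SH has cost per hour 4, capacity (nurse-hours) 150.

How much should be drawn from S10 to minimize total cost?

250

Use suppliers in increasing cost order.
Take 150 from SH at 4 → need 1850 more.
S12 (7): use full 300 → 1550 nurse-hours to go.
SN at 14: take all 850 nurse-hours → 700 still needed.
Take 450 from SY at 16 → need 250 more.
S10 (17): take the remaining 250 → done.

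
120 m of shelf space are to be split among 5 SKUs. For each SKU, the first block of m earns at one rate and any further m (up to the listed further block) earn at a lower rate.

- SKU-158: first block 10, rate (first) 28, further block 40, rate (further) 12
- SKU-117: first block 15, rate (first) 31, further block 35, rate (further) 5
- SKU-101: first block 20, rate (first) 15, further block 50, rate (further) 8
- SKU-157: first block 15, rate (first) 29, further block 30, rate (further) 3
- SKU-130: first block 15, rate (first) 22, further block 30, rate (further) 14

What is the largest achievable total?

2410

Treat each block as its own option and order by rate: SKU-117/T1 31 > SKU-157/T1 29 > SKU-158/T1 28 > SKU-130/T1 22 > SKU-101/T1 15 > SKU-130/T2 14 > SKU-158/T2 12 > SKU-101/T2 8 > SKU-117/T2 5 > SKU-157/T2 3.
Fill SKU-117 T1 block (15 at 31) ; 105 left.
Fill SKU-157 T1 block (15 at 29) ; 90 left.
SKU-158/T1 (28): +10 ; 80 left.
Fill SKU-130 T1 block (15 at 22) ; 65 left.
Fill SKU-101 T1 block (20 at 15) ; 45 left.
SKU-130/T2 (14): +30 ; 15 left.
15 remain; put them into SKU-158 T2 at 12.
Total = 31×15 + 29×15 + 28×10 + 22×15 + 15×20 + 14×30 + 12×15 = 2410.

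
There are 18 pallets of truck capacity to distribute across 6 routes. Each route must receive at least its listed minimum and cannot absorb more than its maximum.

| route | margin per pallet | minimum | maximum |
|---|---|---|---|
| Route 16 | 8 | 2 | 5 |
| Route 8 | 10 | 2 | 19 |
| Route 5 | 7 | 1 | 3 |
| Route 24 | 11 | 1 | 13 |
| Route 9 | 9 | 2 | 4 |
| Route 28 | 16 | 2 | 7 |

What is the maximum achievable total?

Meeting every minimum uses 2+2+1+1+2+2 = 10 pallets, leaving 8.
Order the routes by margin per pallet: Route 28 16 > Route 24 11 > Route 8 10 > Route 9 9 > Route 16 8 > Route 5 7.
Route 28: +5 to 7 (cap) → 3 left.
Only 3 left; Route 24 takes them to reach 4.
Total = 8×2 + 10×2 + 7×1 + 11×4 + 9×2 + 16×7 = 217.

217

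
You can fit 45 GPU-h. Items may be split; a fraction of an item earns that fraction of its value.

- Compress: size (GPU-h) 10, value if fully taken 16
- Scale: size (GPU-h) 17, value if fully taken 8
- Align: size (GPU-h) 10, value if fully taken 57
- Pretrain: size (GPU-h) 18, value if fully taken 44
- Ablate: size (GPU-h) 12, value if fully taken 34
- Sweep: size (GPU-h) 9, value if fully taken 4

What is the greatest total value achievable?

Best value per unit of size first: Align 57/10≈5.7, Ablate 34/12≈2.83, Pretrain 44/18≈2.44, Compress 16/10≈1.6, Scale 8/17≈0.471, Sweep 4/9≈0.444.
All 10 GPU-h of Align fit (value 57) → 35 remain.
Take all of Ablate (12 GPU-h, value 34) → 23 GPU-h left.
Take all of Pretrain (18 GPU-h, value 44) → 5 GPU-h left.
5 GPU-h left: a 5/10 share of Compress gives 16×5/10 = 8.
Total value = 143.

143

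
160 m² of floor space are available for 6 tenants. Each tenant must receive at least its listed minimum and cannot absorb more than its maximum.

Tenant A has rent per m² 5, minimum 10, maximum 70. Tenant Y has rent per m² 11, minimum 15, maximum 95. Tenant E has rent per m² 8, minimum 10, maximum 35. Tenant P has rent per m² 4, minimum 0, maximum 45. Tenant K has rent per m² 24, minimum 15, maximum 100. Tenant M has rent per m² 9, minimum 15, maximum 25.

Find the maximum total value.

2940

Meeting every minimum uses 10+15+10+0+15+15 = 65 m², leaving 95.
Highest rent per m² first: Tenant K 24 > Tenant Y 11 > Tenant M 9 > Tenant E 8 > Tenant A 5 > Tenant P 4.
Give Tenant K 85 more to hit its cap of 100 — 10 left.
Tenant Y has room for 80 more but only 10 remain, so it gets 25.
Total = 5×10 + 11×25 + 8×10 + 24×100 + 9×15 = 2940.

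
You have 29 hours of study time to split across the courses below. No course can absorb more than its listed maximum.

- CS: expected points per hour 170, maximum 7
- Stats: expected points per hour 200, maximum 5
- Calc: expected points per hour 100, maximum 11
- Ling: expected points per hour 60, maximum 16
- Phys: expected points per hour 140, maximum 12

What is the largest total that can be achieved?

4370

Rank by expected points per hour: Stats 200 > CS 170 > Phys 140 > Calc 100 > Ling 60.
Stats takes 5 to reach its cap of 5 — 24 left.
CS: +7 to 7 (cap) — 17 left.
Give Phys 12 to hit its cap of 12 — 5 left.
Calc has room for 11 but only 5 remain, so it gets 5.
Total = 170×7 + 200×5 + 100×5 + 140×12 = 4370.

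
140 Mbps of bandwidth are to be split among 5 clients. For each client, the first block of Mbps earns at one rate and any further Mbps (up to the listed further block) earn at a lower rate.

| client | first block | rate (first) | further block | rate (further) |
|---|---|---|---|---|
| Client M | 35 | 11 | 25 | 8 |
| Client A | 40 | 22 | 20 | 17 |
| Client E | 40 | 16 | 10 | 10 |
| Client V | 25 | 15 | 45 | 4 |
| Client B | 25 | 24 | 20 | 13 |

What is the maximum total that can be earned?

Treat each block as its own option and order by rate: Client B/first 24 > Client A/first 22 > Client A/second 17 > Client E/first 16 > Client V/first 15 > Client B/second 13 > Client M/first 11 > Client E/second 10 > Client M/second 8 > Client V/second 4.
Client B/first (24): +25 — 115 left.
Fill Client A first block (40 at 22) — 75 left.
Client A second at 17: fill all 20 — 55 left.
Client E/first (16): +40 — 15 left.
Client V/first: +15 of 25 at 15; pool empty.
Total = 24×25 + 22×40 + 17×20 + 16×40 + 15×15 = 2685.

2685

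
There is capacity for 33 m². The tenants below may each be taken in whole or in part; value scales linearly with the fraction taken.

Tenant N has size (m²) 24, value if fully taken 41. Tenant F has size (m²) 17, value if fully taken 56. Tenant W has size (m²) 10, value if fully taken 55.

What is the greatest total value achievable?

121.25

Rank by value-to-size ratio: Tenant W 55/10≈5.5, Tenant F 56/17≈3.29, Tenant N 41/24≈1.71.
All 10 m² of Tenant W fit (value 55) ; 23 remain.
Tenant F: take in full, 17 m² for value 56 ; 6 left.
Fill the last 6 m² with part of Tenant N: 6/24 of it earns 10.25.
Total value = 121.25.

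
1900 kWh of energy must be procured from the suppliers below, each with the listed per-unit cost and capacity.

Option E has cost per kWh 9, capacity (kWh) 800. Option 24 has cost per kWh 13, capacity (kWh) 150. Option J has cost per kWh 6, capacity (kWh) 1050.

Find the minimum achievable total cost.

Cheapest first:
Option J at 6: take all 1050 kWh ; 850 still needed.
Option E at 9: take all 800 kWh ; 50 still needed.
Option 24 (13): take the remaining 50 ; done.
Cost = 1050×6 + 800×9 + 50×13 = 14150.

14150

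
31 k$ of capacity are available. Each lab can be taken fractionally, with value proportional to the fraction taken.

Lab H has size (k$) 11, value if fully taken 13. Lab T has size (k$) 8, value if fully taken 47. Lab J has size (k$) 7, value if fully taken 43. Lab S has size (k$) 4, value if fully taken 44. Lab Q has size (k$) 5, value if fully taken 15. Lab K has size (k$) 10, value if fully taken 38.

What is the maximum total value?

Rank by value-to-size ratio: Lab S 44/4≈11, Lab J 43/7≈6.14, Lab T 47/8≈5.88, Lab K 38/10≈3.8, Lab Q 15/5≈3, Lab H 13/11≈1.18.
Take all of Lab S (4 k$, value 44) — 27 k$ left.
All 7 k$ of Lab J fit (value 43) — 20 remain.
Lab T: take in full, 8 k$ for value 47 — 12 left.
All 10 k$ of Lab K fit (value 38) — 2 remain.
Fill the last 2 k$ with part of Lab Q: 2/5 of it earns 6.
Total value = 178.

178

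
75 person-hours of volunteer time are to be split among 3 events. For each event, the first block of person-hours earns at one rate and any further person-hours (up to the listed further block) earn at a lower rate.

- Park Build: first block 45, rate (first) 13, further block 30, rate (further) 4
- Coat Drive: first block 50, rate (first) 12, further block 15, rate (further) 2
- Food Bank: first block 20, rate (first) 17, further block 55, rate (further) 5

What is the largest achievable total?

Order all 6 blocks by rate: Food Bank/T1 17 > Park Build/T1 13 > Coat Drive/T1 12 > Food Bank/T2 5 > Park Build/T2 4 > Coat Drive/T2 2.
Food Bank/T1 (17): +20 — 55 left.
Park Build T1 at 13: fill all 45 — 10 left.
10 remain; put them into Coat Drive T1 at 12.
Total = 17×20 + 13×45 + 12×10 = 1045.

1045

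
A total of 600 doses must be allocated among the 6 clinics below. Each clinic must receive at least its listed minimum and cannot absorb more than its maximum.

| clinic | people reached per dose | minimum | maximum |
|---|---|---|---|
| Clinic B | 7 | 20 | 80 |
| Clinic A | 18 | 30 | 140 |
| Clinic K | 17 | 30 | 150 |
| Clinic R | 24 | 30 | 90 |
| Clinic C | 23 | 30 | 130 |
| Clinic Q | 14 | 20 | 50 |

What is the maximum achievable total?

Meeting every minimum uses 20+30+30+30+30+20 = 160 doses, leaving 440.
Rank by people reached per dose: Clinic R 24 > Clinic C 23 > Clinic A 18 > Clinic K 17 > Clinic Q 14 > Clinic B 7.
Clinic R: +60 to 90 (cap) → 380 left.
Clinic C: +100 to 130 (cap) → 280 left.
Give Clinic A 110 more to hit its cap of 140 → 170 left.
Clinic K takes 120 more to reach its cap of 150 → 50 left.
Give Clinic Q 30 more to hit its cap of 50 → 20 left.
Clinic B: +20 (room for 60) → 40. Pool exhausted.
Total = 7×40 + 18×140 + 17×150 + 24×90 + 23×130 + 14×50 = 11200.

11200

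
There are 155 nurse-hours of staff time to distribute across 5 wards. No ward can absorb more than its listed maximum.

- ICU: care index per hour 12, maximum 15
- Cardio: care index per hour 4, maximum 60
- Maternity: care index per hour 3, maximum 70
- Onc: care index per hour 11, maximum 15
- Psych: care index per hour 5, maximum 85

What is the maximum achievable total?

Rank by care index per hour: ICU 12 > Onc 11 > Psych 5 > Cardio 4 > Maternity 3.
ICU: +15 to 15 (cap) ; 140 left.
Onc: +15 to 15 (cap) ; 125 left.
Psych: +85 to 85 (cap) ; 40 left.
Cardio has room for 60 but only 40 remain, so it gets 40.
Total = 12×15 + 4×40 + 11×15 + 5×85 = 930.

930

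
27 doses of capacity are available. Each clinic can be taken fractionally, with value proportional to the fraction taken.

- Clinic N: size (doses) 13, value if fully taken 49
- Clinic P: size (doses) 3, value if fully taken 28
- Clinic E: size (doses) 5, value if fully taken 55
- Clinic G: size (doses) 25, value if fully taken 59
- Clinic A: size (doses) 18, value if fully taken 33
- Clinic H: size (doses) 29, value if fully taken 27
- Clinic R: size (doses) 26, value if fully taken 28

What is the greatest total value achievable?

Rank by value-to-size ratio: Clinic E 55/5≈11, Clinic P 28/3≈9.33, Clinic N 49/13≈3.77, Clinic G 59/25≈2.36, Clinic A 33/18≈1.83, Clinic R 28/26≈1.08, Clinic H 27/29≈0.931.
Take all of Clinic E (5 doses, value 55) → 22 doses left.
Clinic P: take in full, 3 doses for value 28 → 19 left.
Take all of Clinic N (13 doses, value 49) → 6 doses left.
6 doses left: a 6/25 share of Clinic G gives 59×6/25 = 14.16.
Total value = 146.16.

146.16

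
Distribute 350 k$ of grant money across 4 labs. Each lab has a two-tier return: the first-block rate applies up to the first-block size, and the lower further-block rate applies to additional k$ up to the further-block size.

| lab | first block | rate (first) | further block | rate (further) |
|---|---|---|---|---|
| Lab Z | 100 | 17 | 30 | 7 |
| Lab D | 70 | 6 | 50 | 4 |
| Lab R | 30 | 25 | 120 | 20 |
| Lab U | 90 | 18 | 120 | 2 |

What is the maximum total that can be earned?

6540

Treat each block as its own option and order by rate: Lab R/tier1 25 > Lab R/tier2 20 > Lab U/tier1 18 > Lab Z/tier1 17 > Lab Z/tier2 7 > Lab D/tier1 6 > Lab D/tier2 4 > Lab U/tier2 2.
Lab R tier1 at 25: fill all 30 ; 320 left.
Lab R/tier2 (20): +120 ; 200 left.
Fill Lab U tier1 block (90 at 18) ; 110 left.
Lab Z tier1 at 17: fill all 100 ; 10 left.
10 remain; put them into Lab Z tier2 at 7.
Total = 25×30 + 20×120 + 18×90 + 17×100 + 7×10 = 6540.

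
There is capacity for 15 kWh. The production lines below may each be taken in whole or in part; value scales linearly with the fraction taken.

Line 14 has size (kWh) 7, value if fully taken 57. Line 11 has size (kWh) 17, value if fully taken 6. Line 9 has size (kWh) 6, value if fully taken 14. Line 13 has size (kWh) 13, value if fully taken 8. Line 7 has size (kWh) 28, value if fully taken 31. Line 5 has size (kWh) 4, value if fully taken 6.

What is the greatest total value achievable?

74

Rank by value-to-size ratio: Line 14 57/7≈8.14, Line 9 14/6≈2.33, Line 5 6/4≈1.5, Line 7 31/28≈1.11, Line 13 8/13≈0.615, Line 11 6/17≈0.353.
Take all of Line 14 (7 kWh, value 57) ; 8 kWh left.
Take all of Line 9 (6 kWh, value 14) ; 2 kWh left.
Fill the last 2 kWh with part of Line 5: 2/4 of it earns 3.
Total value = 74.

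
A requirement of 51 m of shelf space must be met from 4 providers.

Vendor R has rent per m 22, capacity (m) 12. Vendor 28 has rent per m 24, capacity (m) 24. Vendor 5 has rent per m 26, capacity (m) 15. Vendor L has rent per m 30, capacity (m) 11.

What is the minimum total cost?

Fill from the cheapest provider first.
Vendor R (22): use full 12 ; 39 m to go.
Vendor 28 (24): use full 24 ; 15 m to go.
Vendor 5 (26): use full 15 ; 0 m to go.
Vendor L: unused.
Cost = 12×22 + 24×24 + 15×26 = 1230.

1230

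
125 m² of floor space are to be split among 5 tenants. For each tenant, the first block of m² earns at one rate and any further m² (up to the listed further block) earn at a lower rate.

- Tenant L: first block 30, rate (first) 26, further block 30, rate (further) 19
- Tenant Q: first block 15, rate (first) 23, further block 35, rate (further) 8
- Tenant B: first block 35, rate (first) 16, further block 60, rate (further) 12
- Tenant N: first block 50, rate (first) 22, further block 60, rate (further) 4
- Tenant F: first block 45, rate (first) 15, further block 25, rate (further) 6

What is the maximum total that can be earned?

Treat each block as its own option and order by rate: Tenant L/T1 26 > Tenant Q/T1 23 > Tenant N/T1 22 > Tenant L/T2 19 > Tenant B/T1 16 > Tenant F/T1 15 > Tenant B/T2 12 > Tenant Q/T2 8 > Tenant F/T2 6 > Tenant N/T2 4.
Tenant L T1 at 26: fill all 30 → 95 left.
Tenant Q T1 at 23: fill all 15 → 80 left.
Tenant N/T1 (22): +50 → 30 left.
Tenant L/T2 (19): +30 → 0 left.
Total = 26×30 + 23×15 + 22×50 + 19×30 = 2795.

2795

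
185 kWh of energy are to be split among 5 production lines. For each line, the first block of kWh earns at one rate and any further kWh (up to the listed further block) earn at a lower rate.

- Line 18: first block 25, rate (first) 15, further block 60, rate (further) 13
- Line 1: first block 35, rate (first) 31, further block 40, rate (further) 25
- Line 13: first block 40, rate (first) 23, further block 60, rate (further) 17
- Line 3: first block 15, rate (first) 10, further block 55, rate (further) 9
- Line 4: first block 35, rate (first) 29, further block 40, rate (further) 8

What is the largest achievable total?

4615

Rank every tier by rate: Line 1/tier1 31 > Line 4/tier1 29 > Line 1/tier2 25 > Line 13/tier1 23 > Line 13/tier2 17 > Line 18/tier1 15 > Line 18/tier2 13 > Line 3/tier1 10 > Line 3/tier2 9 > Line 4/tier2 8.
Line 1 tier1 at 31: fill all 35 → 150 left.
Line 4 tier1 at 29: fill all 35 → 115 left.
Line 1 tier2 at 25: fill all 40 → 75 left.
Line 13/tier1 (23): +40 → 35 left.
35 remain; put them into Line 13 tier2 at 17.
Total = 31×35 + 29×35 + 25×40 + 23×40 + 17×35 = 4615.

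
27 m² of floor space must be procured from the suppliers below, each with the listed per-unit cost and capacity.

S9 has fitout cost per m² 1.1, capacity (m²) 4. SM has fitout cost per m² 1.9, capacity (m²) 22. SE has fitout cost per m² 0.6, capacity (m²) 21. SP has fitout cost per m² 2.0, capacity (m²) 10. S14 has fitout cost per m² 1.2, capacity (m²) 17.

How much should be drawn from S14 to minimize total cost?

Fill from the cheapest supplier first.
Take 21 from SE at 0.6 → need 6 more.
S9 at 1.1: take all 4 m² → 2 still needed.
Take 2 from S14 at 1.2 to finish.
SM, SP: unused.

2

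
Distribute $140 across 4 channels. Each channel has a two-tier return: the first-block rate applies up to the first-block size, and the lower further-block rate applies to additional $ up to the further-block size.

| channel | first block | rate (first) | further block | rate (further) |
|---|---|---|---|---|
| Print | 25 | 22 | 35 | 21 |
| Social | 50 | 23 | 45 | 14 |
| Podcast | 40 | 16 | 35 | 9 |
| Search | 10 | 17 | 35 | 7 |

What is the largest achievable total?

2925

Treat each block as its own option and order by rate: Social/T1 23 > Print/T1 22 > Print/T2 21 > Search/T1 17 > Podcast/T1 16 > Social/T2 14 > Podcast/T2 9 > Search/T2 7.
Fill Social T1 block (50 at 23) — 90 left.
Fill Print T1 block (25 at 22) — 65 left.
Fill Print T2 block (35 at 21) — 30 left.
Search/T1 (17): +10 — 20 left.
Podcast/T1: +20 of 40 at 16; pool empty.
Total = 23×50 + 22×25 + 21×35 + 17×10 + 16×20 = 2925.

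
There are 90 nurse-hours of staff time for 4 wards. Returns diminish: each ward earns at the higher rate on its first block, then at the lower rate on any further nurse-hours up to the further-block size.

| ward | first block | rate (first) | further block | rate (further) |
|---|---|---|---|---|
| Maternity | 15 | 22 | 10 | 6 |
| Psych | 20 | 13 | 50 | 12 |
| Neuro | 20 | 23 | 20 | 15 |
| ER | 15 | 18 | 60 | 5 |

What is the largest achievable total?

1620

Treat each block as its own option and order by rate: Neuro/tier1 23 > Maternity/tier1 22 > ER/tier1 18 > Neuro/tier2 15 > Psych/tier1 13 > Psych/tier2 12 > Maternity/tier2 6 > ER/tier2 5.
Neuro/tier1 (23): +20 ; 70 left.
Maternity tier1 at 22: fill all 15 ; 55 left.
ER/tier1 (18): +15 ; 40 left.
Neuro tier2 at 15: fill all 20 ; 20 left.
Fill Psych tier1 block (20 at 13) ; 0 left.
Total = 23×20 + 22×15 + 18×15 + 15×20 + 13×20 = 1620.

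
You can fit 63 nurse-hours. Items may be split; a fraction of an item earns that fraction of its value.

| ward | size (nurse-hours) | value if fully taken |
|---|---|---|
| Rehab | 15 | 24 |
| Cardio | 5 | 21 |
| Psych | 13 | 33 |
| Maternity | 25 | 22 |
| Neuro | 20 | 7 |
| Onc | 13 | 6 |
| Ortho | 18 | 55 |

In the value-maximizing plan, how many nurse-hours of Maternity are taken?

Rank by value-to-size ratio: Cardio 21/5≈4.2, Ortho 55/18≈3.06, Psych 33/13≈2.54, Rehab 24/15≈1.6, Maternity 22/25≈0.88, Onc 6/13≈0.462, Neuro 7/20≈0.35.
Take all of Cardio (5 nurse-hours, value 21) ; 58 nurse-hours left.
Ortho: take in full, 18 nurse-hours for value 55 ; 40 left.
Take all of Psych (13 nurse-hours, value 33) ; 27 nurse-hours left.
Rehab: take in full, 15 nurse-hours for value 24 ; 12 left.
Fill the last 12 nurse-hours with part of Maternity: 12/25 of it earns 10.56.

12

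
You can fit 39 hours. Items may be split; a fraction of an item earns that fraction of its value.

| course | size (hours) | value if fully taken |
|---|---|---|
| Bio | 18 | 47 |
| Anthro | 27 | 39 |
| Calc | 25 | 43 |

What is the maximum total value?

Sort by value density: Bio 47/18≈2.61, Calc 43/25≈1.72, Anthro 39/27≈1.44.
Take all of Bio (18 hours, value 47) ; 21 hours left.
21 hours left: a 21/25 share of Calc gives 43×21/25 = 36.12.
Total value = 83.12.

83.12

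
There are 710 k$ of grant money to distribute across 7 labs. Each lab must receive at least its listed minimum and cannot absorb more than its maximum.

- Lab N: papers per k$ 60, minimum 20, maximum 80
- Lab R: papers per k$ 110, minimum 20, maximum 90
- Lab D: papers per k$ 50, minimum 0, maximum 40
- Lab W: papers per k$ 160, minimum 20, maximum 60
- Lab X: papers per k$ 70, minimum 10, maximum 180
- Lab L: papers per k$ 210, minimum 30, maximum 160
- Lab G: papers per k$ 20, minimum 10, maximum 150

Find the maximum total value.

74500

Meeting every minimum uses 20+20+0+20+10+30+10 = 110 k$, leaving 600.
Rank by papers per k$: Lab L 210 > Lab W 160 > Lab R 110 > Lab X 70 > Lab N 60 > Lab D 50 > Lab G 20.
Lab L takes 130 more to reach its cap of 160 — 470 left.
Give Lab W 40 more to hit its cap of 60 — 430 left.
Give Lab R 70 more to hit its cap of 90 — 360 left.
Lab X takes 170 more to reach its cap of 180 — 190 left.
Give Lab N 60 more to hit its cap of 80 — 130 left.
Lab D: +40 to 40 (cap) — 90 left.
Lab G has room for 140 more but only 90 remain, so it gets 100.
Total = 60×80 + 110×90 + 50×40 + 160×60 + 70×180 + 210×160 + 20×100 = 74500.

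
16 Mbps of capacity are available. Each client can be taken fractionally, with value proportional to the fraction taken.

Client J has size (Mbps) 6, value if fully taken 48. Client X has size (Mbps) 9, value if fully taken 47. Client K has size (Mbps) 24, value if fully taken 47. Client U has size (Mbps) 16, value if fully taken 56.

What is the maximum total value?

98.5

Sort by value density: Client J 48/6≈8, Client X 47/9≈5.22, Client U 56/16≈3.5, Client K 47/24≈1.96.
All 6 Mbps of Client J fit (value 48) — 10 remain.
Client X: take in full, 9 Mbps for value 47 — 1 left.
Only 1 Mbps remain; take 1/16 of Client U for value 56×1/16 = 3.5.
Total value = 98.5.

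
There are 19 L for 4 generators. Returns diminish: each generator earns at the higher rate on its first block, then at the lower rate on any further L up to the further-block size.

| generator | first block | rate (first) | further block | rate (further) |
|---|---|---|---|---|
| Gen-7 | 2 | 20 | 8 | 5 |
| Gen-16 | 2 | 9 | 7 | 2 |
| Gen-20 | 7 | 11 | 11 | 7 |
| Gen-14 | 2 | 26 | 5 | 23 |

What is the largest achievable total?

Treat each block as its own option and order by rate: Gen-14/T1 26 > Gen-14/T2 23 > Gen-7/T1 20 > Gen-20/T1 11 > Gen-16/T1 9 > Gen-20/T2 7 > Gen-7/T2 5 > Gen-16/T2 2.
Gen-14 T1 at 26: fill all 2 → 17 left.
Fill Gen-14 T2 block (5 at 23) → 12 left.
Fill Gen-7 T1 block (2 at 20) → 10 left.
Fill Gen-20 T1 block (7 at 11) → 3 left.
Gen-16 T1 at 9: fill all 2 → 1 left.
1 remain; put them into Gen-20 T2 at 7.
Total = 26×2 + 23×5 + 20×2 + 11×7 + 9×2 + 7×1 = 309.

309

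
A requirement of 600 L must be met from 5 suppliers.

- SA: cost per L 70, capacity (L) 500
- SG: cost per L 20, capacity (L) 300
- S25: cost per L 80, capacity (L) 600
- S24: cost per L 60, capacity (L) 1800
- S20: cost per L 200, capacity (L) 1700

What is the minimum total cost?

24000

Fill from the cheapest supplier first.
SG at 20: take all 300 L → 300 still needed.
S24 (60): take the remaining 300 → done.
SA, S25, S20: unused.
Cost = 300×20 + 300×60 = 24000.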